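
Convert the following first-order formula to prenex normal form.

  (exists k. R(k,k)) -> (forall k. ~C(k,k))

forall k. forall x. (~R(k,k) | ~C(x,x))

First replace A → B with ¬A ∨ B.
  ~(exists k. R(k,k)) | (forall k. ~C(k,k))
Push ¬ through the quantifiers and connectives to reach negation normal form:
  (forall k. ~R(k,k)) | (forall k. ~C(k,k))
Standardize variables apart so no two quantifiers bind the same name: k↦x.
  (forall k. ~R(k,k)) | (forall x. ~C(x,x))
Pull the quantifiers to the front (each side's bound variable is not free in the other side):
  forall k. forall x. (~R(k,k) | ~C(x,x))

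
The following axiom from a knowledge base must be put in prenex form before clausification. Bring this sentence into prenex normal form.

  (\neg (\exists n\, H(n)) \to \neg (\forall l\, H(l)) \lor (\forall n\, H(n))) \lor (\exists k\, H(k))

\exists n\, \exists l\, \forall z\, \exists k\, (H(n) \lor \neg H(l) \lor H(z) \lor H(k))

First replace A → B with ¬A ∨ B.
  \neg \neg (\exists n\, H(n)) \lor \neg (\forall l\, H(l)) \lor (\forall n\, H(n)) \lor (\exists k\, H(k))
Push ¬ through the quantifiers and connectives to reach negation normal form:
  (\exists n\, H(n)) \lor (\exists l\, \neg H(l)) \lor (\forall n\, H(n)) \lor (\exists k\, H(k))
Rename bound variables to avoid capture: n↦z.
  (\exists n\, H(n)) \lor (\exists l\, \neg H(l)) \lor (\forall z\, H(z)) \lor (\exists k\, H(k))
Extract every quantifier outward, since the variables are now distinct and don't occur free across branches:
  \exists n\, \exists l\, \forall z\, \exists k\, (H(n) \lor \neg H(l) \lor H(z) \lor H(k))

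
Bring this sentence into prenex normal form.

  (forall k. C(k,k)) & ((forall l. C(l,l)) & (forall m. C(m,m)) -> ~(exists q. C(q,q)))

forall k. exists l. exists m. forall q. (C(k,k) & (~C(l,l) | ~C(m,m) | ~C(q,q)))

First replace A → B with ¬A ∨ B.
  (forall k. C(k,k)) & (~((forall l. C(l,l)) & (forall m. C(m,m))) | ~(exists q. C(q,q)))
Push ¬ through the quantifiers and connectives to reach negation normal form:
  (forall k. C(k,k)) & ((exists l. ~C(l,l)) | (exists m. ~C(m,m)) | (forall q. ~C(q,q)))
Extract every quantifier outward, since the variables are now distinct and don't occur free across branches:
  forall k. exists l. exists m. forall q. (C(k,k) & (~C(l,l) | ~C(m,m) | ~C(q,q)))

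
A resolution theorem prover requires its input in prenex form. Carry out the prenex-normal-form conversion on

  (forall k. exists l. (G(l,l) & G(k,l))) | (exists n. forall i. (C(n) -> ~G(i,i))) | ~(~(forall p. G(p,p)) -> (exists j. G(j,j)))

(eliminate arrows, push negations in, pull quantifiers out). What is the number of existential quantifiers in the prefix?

Eliminate → and ↔ using ¬ and ∨.
  (forall k. exists l. (G(l,l) & G(k,l))) | (exists n. forall i. (~C(n) | ~G(i,i))) | ~(~~(forall p. G(p,p)) | (exists j. G(j,j)))
Push ¬ through the quantifiers and connectives to reach negation normal form:
  (forall k. exists l. (G(l,l) & G(k,l))) | (exists n. forall i. (~C(n) | ~G(i,i))) | (exists p. ~G(p,p)) & (forall j. ~G(j,j))
All bound variables are already distinct, so no renaming is needed.
Pull the quantifiers to the front (each side's bound variable is not free in the other side):
  forall k. exists l. exists n. forall i. exists p. forall j. (G(l,l) & G(k,l) | ~C(n) | ~G(i,i) | ~G(p,p) & ~G(j,j))
The prefix is forall k exists l exists n forall i exists p forall j: 3 universal, 3 existential.

3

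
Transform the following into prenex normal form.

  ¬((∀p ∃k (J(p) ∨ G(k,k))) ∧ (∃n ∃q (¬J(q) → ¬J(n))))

∃p ∀k ∀n ∀q (¬J(p) ∧ ¬G(k,k) ∨ ¬J(q) ∧ J(n))

First replace A → B with ¬A ∨ B.
  ¬((∀p ∃k (J(p) ∨ G(k,k))) ∧ (∃n ∃q (¬¬J(q) ∨ ¬J(n))))
Move each ¬ inward, flipping quantifiers it crosses:
  (∃p ∀k (¬J(p) ∧ ¬G(k,k))) ∨ (∀n ∀q (¬J(q) ∧ J(n)))
All bound variables are already distinct, so no renaming is needed.
Pull the quantifiers to the front (each side's bound variable is not free in the other side):
  ∃p ∀k ∀n ∀q (¬J(p) ∧ ¬G(k,k) ∨ ¬J(q) ∧ J(n))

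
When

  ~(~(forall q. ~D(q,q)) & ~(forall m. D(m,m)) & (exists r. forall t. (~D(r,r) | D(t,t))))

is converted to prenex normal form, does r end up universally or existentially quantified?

Drive negations inward (¬∀x A ≡ ∃x ¬A, ¬∃x A ≡ ∀x ¬A, De Morgan for ∧/∨):
  (forall q. ~D(q,q)) | (forall m. D(m,m)) | (forall r. exists t. (D(r,r) & ~D(t,t)))
Extract every quantifier outward, since the variables are now distinct and don't occur free across branches:
  forall q. forall m. forall r. exists t. (~D(q,q) | D(m,m) | D(r,r) & ~D(t,t))
The quantifier exists r sits under an odd number of negations, so it flips to forall r.

universal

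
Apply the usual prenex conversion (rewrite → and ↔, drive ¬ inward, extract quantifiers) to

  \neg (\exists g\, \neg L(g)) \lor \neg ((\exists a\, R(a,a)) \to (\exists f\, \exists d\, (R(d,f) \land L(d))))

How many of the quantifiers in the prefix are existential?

1

Rewrite implications/biconditionals: A → B as ¬A ∨ B.
  \neg (\exists g\, \neg L(g)) \lor \neg (\neg (\exists a\, R(a,a)) \lor (\exists f\, \exists d\, (R(d,f) \land L(d))))
Push ¬ through the quantifiers and connectives to reach negation normal form:
  (\forall g\, L(g)) \lor (\exists a\, R(a,a)) \land (\forall f\, \forall d\, (\neg R(d,f) \lor \neg L(d)))
Extract every quantifier outward, since the variables are now distinct and don't occur free across branches:
  \forall g\, \exists a\, \forall f\, \forall d\, (L(g) \lor R(a,a) \land (\neg R(d,f) \lor \neg L(d)))
The prefix is \forall g \exists a \forall f \forall d: 3 universal, 1 existential.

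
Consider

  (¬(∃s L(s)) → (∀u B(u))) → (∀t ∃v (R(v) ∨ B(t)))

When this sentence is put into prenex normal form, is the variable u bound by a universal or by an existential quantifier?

existential

Eliminate → and ↔ using ¬ and ∨.
  ¬(¬¬(∃s L(s)) ∨ (∀u B(u))) ∨ (∀t ∃v (R(v) ∨ B(t)))
Push ¬ through the quantifiers and connectives to reach negation normal form:
  (∀s ¬L(s)) ∧ (∃u ¬B(u)) ∨ (∀t ∃v (R(v) ∨ B(t)))
Finally move all quantifiers to the prefix:
  ∀s ∃u ∀t ∃v (¬L(s) ∧ ¬B(u) ∨ R(v) ∨ B(t))
The quantifier ∀u sits under an odd number of negations (counting the antecedent side of each →), so it flips to ∃u.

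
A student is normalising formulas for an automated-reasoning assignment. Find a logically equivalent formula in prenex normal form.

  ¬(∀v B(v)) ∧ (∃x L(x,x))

∃v ∃x (¬B(v) ∧ L(x,x))

Push ¬ through the quantifiers and connectives to reach negation normal form:
  (∃v ¬B(v)) ∧ (∃x L(x,x))
All bound variables are already distinct, so no renaming is needed.
Extract every quantifier outward, since the variables are now distinct and don't occur free across branches:
  ∃v ∃x (¬B(v) ∧ L(x,x))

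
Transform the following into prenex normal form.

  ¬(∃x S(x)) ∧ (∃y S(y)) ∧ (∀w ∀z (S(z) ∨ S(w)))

Drive negations inward (¬∀x A ≡ ∃x ¬A, ¬∃x A ≡ ∀x ¬A, De Morgan for ∧/∨):
  (∀x ¬S(x)) ∧ (∃y S(y)) ∧ (∀w ∀z (S(z) ∨ S(w)))
Finally move all quantifiers to the prefix:
  ∀x ∃y ∀w ∀z (¬S(x) ∧ S(y) ∧ (S(z) ∨ S(w)))

∀x ∃y ∀w ∀z (¬S(x) ∧ S(y) ∧ (S(z) ∨ S(w)))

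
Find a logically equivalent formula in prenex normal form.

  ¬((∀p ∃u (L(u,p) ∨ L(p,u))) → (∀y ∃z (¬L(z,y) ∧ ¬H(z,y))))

∀p ∃u ∃y ∀z ((L(u,p) ∨ L(p,u)) ∧ (L(z,y) ∨ H(z,y)))

First replace A → B with ¬A ∨ B.
  ¬(¬(∀p ∃u (L(u,p) ∨ L(p,u))) ∨ (∀y ∃z (¬L(z,y) ∧ ¬H(z,y))))
Move each ¬ inward, flipping quantifiers it crosses:
  (∀p ∃u (L(u,p) ∨ L(p,u))) ∧ (∃y ∀z (L(z,y) ∨ H(z,y)))
Pull the quantifiers to the front (each side's bound variable is not free in the other side):
  ∀p ∃u ∃y ∀z ((L(u,p) ∨ L(p,u)) ∧ (L(z,y) ∨ H(z,y)))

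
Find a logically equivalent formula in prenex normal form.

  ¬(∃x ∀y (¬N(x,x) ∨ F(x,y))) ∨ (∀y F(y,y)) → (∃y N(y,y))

Eliminate → and ↔ using ¬ and ∨.
  ¬(¬(∃x ∀y (¬N(x,x) ∨ F(x,y))) ∨ (∀y F(y,y))) ∨ (∃y N(y,y))
Push ¬ through the quantifiers and connectives to reach negation normal form:
  (∃x ∀y (¬N(x,x) ∨ F(x,y))) ∧ (∃y ¬F(y,y)) ∨ (∃y N(y,y))
Standardize variables apart so no two quantifiers bind the same name: y↦b, y↦x1.
  (∃x ∀y (¬N(x,x) ∨ F(x,y))) ∧ (∃b ¬F(b,b)) ∨ (∃x1 N(x1,x1))
Pull the quantifiers to the front (each side's bound variable is not free in the other side):
  ∃x ∀y ∃b ∃x1 ((¬N(x,x) ∨ F(x,y)) ∧ ¬F(b,b) ∨ N(x1,x1))

∃x ∀y ∃b ∃x1 ((¬N(x,x) ∨ F(x,y)) ∧ ¬F(b,b) ∨ N(x1,x1))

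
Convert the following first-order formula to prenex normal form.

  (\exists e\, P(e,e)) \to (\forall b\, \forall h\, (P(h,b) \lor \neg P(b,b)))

\forall e\, \forall b\, \forall h\, (\neg P(e,e) \lor P(h,b) \lor \neg P(b,b))

First replace A → B with ¬A ∨ B.
  \neg (\exists e\, P(e,e)) \lor (\forall b\, \forall h\, (P(h,b) \lor \neg P(b,b)))
Drive negations inward (¬∀x A ≡ ∃x ¬A, ¬∃x A ≡ ∀x ¬A, De Morgan for ∧/∨):
  (\forall e\, \neg P(e,e)) \lor (\forall b\, \forall h\, (P(h,b) \lor \neg P(b,b)))
Pull the quantifiers to the front (each side's bound variable is not free in the other side):
  \forall e\, \forall b\, \forall h\, (\neg P(e,e) \lor P(h,b) \lor \neg P(b,b))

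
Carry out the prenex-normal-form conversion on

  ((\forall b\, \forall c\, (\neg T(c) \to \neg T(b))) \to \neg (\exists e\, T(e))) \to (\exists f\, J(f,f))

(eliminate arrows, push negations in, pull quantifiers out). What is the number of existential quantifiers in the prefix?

2

Eliminate → and ↔ using ¬ and ∨.
  \neg (\neg (\forall b\, \forall c\, (\neg \neg T(c) \lor \neg T(b))) \lor \neg (\exists e\, T(e))) \lor (\exists f\, J(f,f))
Move each ¬ inward, flipping quantifiers it crosses:
  (\forall b\, \forall c\, (T(c) \lor \neg T(b))) \land (\exists e\, T(e)) \lor (\exists f\, J(f,f))
All bound variables are already distinct, so no renaming is needed.
Pull the quantifiers to the front (each side's bound variable is not free in the other side):
  \forall b\, \forall c\, \exists e\, \exists f\, ((T(c) \lor \neg T(b)) \land T(e) \lor J(f,f))
The prefix is \forall b \forall c \exists e \exists f: 2 universal, 2 existential.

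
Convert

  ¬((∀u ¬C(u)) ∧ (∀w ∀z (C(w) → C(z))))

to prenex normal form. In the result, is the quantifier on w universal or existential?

Rewrite implications/biconditionals: A → B as ¬A ∨ B.
  ¬((∀u ¬C(u)) ∧ (∀w ∀z (¬C(w) ∨ C(z))))
Push ¬ through the quantifiers and connectives to reach negation normal form:
  (∃u C(u)) ∨ (∃w ∃z (C(w) ∧ ¬C(z)))
All bound variables are already distinct, so no renaming is needed.
Finally move all quantifiers to the prefix:
  ∃u ∃w ∃z (C(u) ∨ C(w) ∧ ¬C(z))
The quantifier ∀w sits under an odd number of negations (counting the antecedent side of each →), so it flips to ∃w.

existential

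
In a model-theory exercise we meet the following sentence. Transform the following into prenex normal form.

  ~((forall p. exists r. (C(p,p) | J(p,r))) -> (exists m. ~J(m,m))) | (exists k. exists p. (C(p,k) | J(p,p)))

Eliminate → and ↔ using ¬ and ∨.
  ~(~(forall p. exists r. (C(p,p) | J(p,r))) | (exists m. ~J(m,m))) | (exists k. exists p. (C(p,k) | J(p,p)))
Push ¬ through the quantifiers and connectives to reach negation normal form:
  (forall p. exists r. (C(p,p) | J(p,r))) & (forall m. J(m,m)) | (exists k. exists p. (C(p,k) | J(p,p)))
Standardize variables apart so no two quantifiers bind the same name: p↦x1.
  (forall p. exists r. (C(p,p) | J(p,r))) & (forall m. J(m,m)) | (exists k. exists x1. (C(x1,k) | J(x1,x1)))
Finally move all quantifiers to the prefix:
  forall p. exists r. forall m. exists k. exists x1. ((C(p,p) | J(p,r)) & J(m,m) | C(x1,k) | J(x1,x1))

forall p. exists r. forall m. exists k. exists x1. ((C(p,p) | J(p,r)) & J(m,m) | C(x1,k) | J(x1,x1))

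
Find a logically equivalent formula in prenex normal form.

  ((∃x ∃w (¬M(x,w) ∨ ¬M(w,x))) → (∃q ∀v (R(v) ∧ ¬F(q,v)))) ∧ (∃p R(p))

∀x ∀w ∃q ∀v ∃p ((M(x,w) ∧ M(w,x) ∨ R(v) ∧ ¬F(q,v)) ∧ R(p))

Eliminate → and ↔ using ¬ and ∨.
  (¬(∃x ∃w (¬M(x,w) ∨ ¬M(w,x))) ∨ (∃q ∀v (R(v) ∧ ¬F(q,v)))) ∧ (∃p R(p))
Drive negations inward (¬∀x A ≡ ∃x ¬A, ¬∃x A ≡ ∀x ¬A, De Morgan for ∧/∨):
  ((∀x ∀w (M(x,w) ∧ M(w,x))) ∨ (∃q ∀v (R(v) ∧ ¬F(q,v)))) ∧ (∃p R(p))
All bound variables are already distinct, so no renaming is needed.
Finally move all quantifiers to the prefix:
  ∀x ∀w ∃q ∀v ∃p ((M(x,w) ∧ M(w,x) ∨ R(v) ∧ ¬F(q,v)) ∧ R(p))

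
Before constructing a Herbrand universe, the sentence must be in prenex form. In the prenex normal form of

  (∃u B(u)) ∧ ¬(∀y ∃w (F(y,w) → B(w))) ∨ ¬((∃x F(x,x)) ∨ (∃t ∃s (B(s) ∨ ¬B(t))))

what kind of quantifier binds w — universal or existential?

universal

First replace A → B with ¬A ∨ B.
  (∃u B(u)) ∧ ¬(∀y ∃w (¬F(y,w) ∨ B(w))) ∨ ¬((∃x F(x,x)) ∨ (∃t ∃s (B(s) ∨ ¬B(t))))
Move each ¬ inward, flipping quantifiers it crosses:
  (∃u B(u)) ∧ (∃y ∀w (F(y,w) ∧ ¬B(w))) ∨ (∀x ¬F(x,x)) ∧ (∀t ∀s (¬B(s) ∧ B(t)))
All bound variables are already distinct, so no renaming is needed.
Finally move all quantifiers to the prefix:
  ∃u ∃y ∀w ∀x ∀t ∀s (B(u) ∧ F(y,w) ∧ ¬B(w) ∨ ¬F(x,x) ∧ ¬B(s) ∧ B(t))
The quantifier ∃w sits under an odd number of negations (counting the antecedent side of each →), so it flips to ∀w.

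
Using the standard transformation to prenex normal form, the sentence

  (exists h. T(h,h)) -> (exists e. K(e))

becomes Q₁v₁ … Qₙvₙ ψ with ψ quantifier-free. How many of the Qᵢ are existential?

1

Eliminate → and ↔ using ¬ and ∨.
  ~(exists h. T(h,h)) | (exists e. K(e))
Move each ¬ inward, flipping quantifiers it crosses:
  (forall h. ~T(h,h)) | (exists e. K(e))
All bound variables are already distinct, so no renaming is needed.
Finally move all quantifiers to the prefix:
  forall h. exists e. (~T(h,h) | K(e))
The prefix is forall h exists e: 1 universal, 1 existential.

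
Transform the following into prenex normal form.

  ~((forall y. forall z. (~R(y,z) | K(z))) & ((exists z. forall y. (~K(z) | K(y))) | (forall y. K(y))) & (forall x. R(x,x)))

Push ¬ through the quantifiers and connectives to reach negation normal form:
  (exists y. exists z. (R(y,z) & ~K(z))) | (forall z. exists y. (K(z) & ~K(y))) & (exists y. ~K(y)) | (exists x. ~R(x,x))
Rename bound variables to avoid capture: z↦v1, y↦c, y↦w.
  (exists y. exists z. (R(y,z) & ~K(z))) | (forall v1. exists c. (K(v1) & ~K(c))) & (exists w. ~K(w)) | (exists x. ~R(x,x))
Extract every quantifier outward, since the variables are now distinct and don't occur free across branches:
  exists y. exists z. forall v1. exists c. exists w. exists x. (R(y,z) & ~K(z) | K(v1) & ~K(c) & ~K(w) | ~R(x,x))

exists y. exists z. forall v1. exists c. exists w. exists x. (R(y,z) & ~K(z) | K(v1) & ~K(c) & ~K(w) | ~R(x,x))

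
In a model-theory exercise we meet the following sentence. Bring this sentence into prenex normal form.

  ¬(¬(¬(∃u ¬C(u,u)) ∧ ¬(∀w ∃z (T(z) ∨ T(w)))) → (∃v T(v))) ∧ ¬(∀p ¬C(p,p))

First replace A → B with ¬A ∨ B.
  ¬(¬¬(¬(∃u ¬C(u,u)) ∧ ¬(∀w ∃z (T(z) ∨ T(w)))) ∨ (∃v T(v))) ∧ ¬(∀p ¬C(p,p))
Push ¬ through the quantifiers and connectives to reach negation normal form:
  ((∃u ¬C(u,u)) ∨ (∀w ∃z (T(z) ∨ T(w)))) ∧ (∀v ¬T(v)) ∧ (∃p C(p,p))
Extract every quantifier outward, since the variables are now distinct and don't occur free across branches:
  ∃u ∀w ∃z ∀v ∃p ((¬C(u,u) ∨ T(z) ∨ T(w)) ∧ ¬T(v) ∧ C(p,p))

∃u ∀w ∃z ∀v ∃p ((¬C(u,u) ∨ T(z) ∨ T(w)) ∧ ¬T(v) ∧ C(p,p))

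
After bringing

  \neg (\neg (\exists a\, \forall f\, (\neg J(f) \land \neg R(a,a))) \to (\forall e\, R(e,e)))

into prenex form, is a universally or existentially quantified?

First replace A → B with ¬A ∨ B.
  \neg (\neg \neg (\exists a\, \forall f\, (\neg J(f) \land \neg R(a,a))) \lor (\forall e\, R(e,e)))
Drive negations inward (¬∀x A ≡ ∃x ¬A, ¬∃x A ≡ ∀x ¬A, De Morgan for ∧/∨):
  (\forall a\, \exists f\, (J(f) \lor R(a,a))) \land (\exists e\, \neg R(e,e))
Finally move all quantifiers to the prefix:
  \forall a\, \exists f\, \exists e\, ((J(f) \lor R(a,a)) \land \neg R(e,e))
The quantifier \exists a sits under an odd number of negations (counting the antecedent side of each →), so it flips to \forall a.

universal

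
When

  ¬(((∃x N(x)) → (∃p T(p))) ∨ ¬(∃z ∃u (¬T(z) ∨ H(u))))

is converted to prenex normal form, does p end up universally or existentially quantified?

Rewrite implications/biconditionals: A → B as ¬A ∨ B.
  ¬(¬(∃x N(x)) ∨ (∃p T(p)) ∨ ¬(∃z ∃u (¬T(z) ∨ H(u))))
Drive negations inward (¬∀x A ≡ ∃x ¬A, ¬∃x A ≡ ∀x ¬A, De Morgan for ∧/∨):
  (∃x N(x)) ∧ (∀p ¬T(p)) ∧ (∃z ∃u (¬T(z) ∨ H(u)))
Pull the quantifiers to the front (each side's bound variable is not free in the other side):
  ∃x ∀p ∃z ∃u (N(x) ∧ ¬T(p) ∧ (¬T(z) ∨ H(u)))
The quantifier ∃p sits under an odd number of negations (counting the antecedent side of each →), so it flips to ∀p.

universal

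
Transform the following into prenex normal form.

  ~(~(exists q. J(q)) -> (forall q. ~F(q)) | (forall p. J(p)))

forall q. exists s. exists p. (~J(q) & F(s) & ~J(p))

Rewrite implications/biconditionals: A → B as ¬A ∨ B.
  ~(~~(exists q. J(q)) | (forall q. ~F(q)) | (forall p. J(p)))
Move each ¬ inward, flipping quantifiers it crosses:
  (forall q. ~J(q)) & (exists q. F(q)) & (exists p. ~J(p))
Rename bound variables to avoid capture: q↦s.
  (forall q. ~J(q)) & (exists s. F(s)) & (exists p. ~J(p))
Pull the quantifiers to the front (each side's bound variable is not free in the other side):
  forall q. exists s. exists p. (~J(q) & F(s) & ~J(p))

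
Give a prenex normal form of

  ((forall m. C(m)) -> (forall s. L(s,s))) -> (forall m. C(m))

forall m. exists s. forall q. (C(m) & ~L(s,s) | C(q))

First replace A → B with ¬A ∨ B.
  ~(~(forall m. C(m)) | (forall s. L(s,s))) | (forall m. C(m))
Move each ¬ inward, flipping quantifiers it crosses:
  (forall m. C(m)) & (exists s. ~L(s,s)) | (forall m. C(m))
Standardize variables apart so no two quantifiers bind the same name: m↦q.
  (forall m. C(m)) & (exists s. ~L(s,s)) | (forall q. C(q))
Extract every quantifier outward, since the variables are now distinct and don't occur free across branches:
  forall m. exists s. forall q. (C(m) & ~L(s,s) | C(q))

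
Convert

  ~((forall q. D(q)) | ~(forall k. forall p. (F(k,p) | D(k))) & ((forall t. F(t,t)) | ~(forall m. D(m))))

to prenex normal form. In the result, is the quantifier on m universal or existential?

Push ¬ through the quantifiers and connectives to reach negation normal form:
  (exists q. ~D(q)) & ((forall k. forall p. (F(k,p) | D(k))) | (exists t. ~F(t,t)) & (forall m. D(m)))
All bound variables are already distinct, so no renaming is needed.
Extract every quantifier outward, since the variables are now distinct and don't occur free across branches:
  exists q. forall k. forall p. exists t. forall m. (~D(q) & (F(k,p) | D(k) | ~F(t,t) & D(m)))
The quantifier forall m sits under an even number of negations, so it remains universal.

universal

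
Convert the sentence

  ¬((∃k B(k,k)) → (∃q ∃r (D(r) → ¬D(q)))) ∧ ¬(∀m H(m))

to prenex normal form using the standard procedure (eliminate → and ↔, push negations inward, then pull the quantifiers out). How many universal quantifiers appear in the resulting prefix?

First replace A → B with ¬A ∨ B.
  ¬(¬(∃k B(k,k)) ∨ (∃q ∃r (¬D(r) ∨ ¬D(q)))) ∧ ¬(∀m H(m))
Push ¬ through the quantifiers and connectives to reach negation normal form:
  (∃k B(k,k)) ∧ (∀q ∀r (D(r) ∧ D(q))) ∧ (∃m ¬H(m))
Extract every quantifier outward, since the variables are now distinct and don't occur free across branches:
  ∃k ∀q ∀r ∃m (B(k,k) ∧ D(r) ∧ D(q) ∧ ¬H(m))
The prefix is ∃k ∀q ∀r ∃m: 2 universal, 2 existential.

2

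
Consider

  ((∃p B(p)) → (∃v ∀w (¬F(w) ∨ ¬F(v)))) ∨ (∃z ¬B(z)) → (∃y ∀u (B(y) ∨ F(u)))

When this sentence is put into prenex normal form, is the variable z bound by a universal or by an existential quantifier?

Rewrite implications/biconditionals: A → B as ¬A ∨ B.
  ¬(¬(∃p B(p)) ∨ (∃v ∀w (¬F(w) ∨ ¬F(v))) ∨ (∃z ¬B(z))) ∨ (∃y ∀u (B(y) ∨ F(u)))
Drive negations inward (¬∀x A ≡ ∃x ¬A, ¬∃x A ≡ ∀x ¬A, De Morgan for ∧/∨):
  (∃p B(p)) ∧ (∀v ∃w (F(w) ∧ F(v))) ∧ (∀z B(z)) ∨ (∃y ∀u (B(y) ∨ F(u)))
All bound variables are already distinct, so no renaming is needed.
Finally move all quantifiers to the prefix:
  ∃p ∀v ∃w ∀z ∃y ∀u (B(p) ∧ F(w) ∧ F(v) ∧ B(z) ∨ B(y) ∨ F(u))
The quantifier ∃z sits under an odd number of negations (counting the antecedent side of each →), so it flips to ∀z.

universal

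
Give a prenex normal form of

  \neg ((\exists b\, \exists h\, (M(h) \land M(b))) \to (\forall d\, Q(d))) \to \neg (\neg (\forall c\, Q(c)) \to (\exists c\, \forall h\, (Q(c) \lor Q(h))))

Eliminate → and ↔ using ¬ and ∨.
  \neg \neg (\neg (\exists b\, \exists h\, (M(h) \land M(b))) \lor (\forall d\, Q(d))) \lor \neg (\neg \neg (\forall c\, Q(c)) \lor (\exists c\, \forall h\, (Q(c) \lor Q(h))))
Push ¬ through the quantifiers and connectives to reach negation normal form:
  (\forall b\, \forall h\, (\neg M(h) \lor \neg M(b))) \lor (\forall d\, Q(d)) \lor (\exists c\, \neg Q(c)) \land (\forall c\, \exists h\, (\neg Q(c) \land \neg Q(h)))
Give each quantifier a distinct variable: c↦u1, h↦x.
  (\forall b\, \forall h\, (\neg M(h) \lor \neg M(b))) \lor (\forall d\, Q(d)) \lor (\exists c\, \neg Q(c)) \land (\forall u1\, \exists x\, (\neg Q(u1) \land \neg Q(x)))
Finally move all quantifiers to the prefix:
  \forall b\, \forall h\, \forall d\, \exists c\, \forall u1\, \exists x\, (\neg M(h) \lor \neg M(b) \lor Q(d) \lor \neg Q(c) \land \neg Q(u1) \land \neg Q(x))

\forall b\, \forall h\, \forall d\, \exists c\, \forall u1\, \exists x\, (\neg M(h) \lor \neg M(b) \lor Q(d) \lor \neg Q(c) \land \neg Q(u1) \land \neg Q(x))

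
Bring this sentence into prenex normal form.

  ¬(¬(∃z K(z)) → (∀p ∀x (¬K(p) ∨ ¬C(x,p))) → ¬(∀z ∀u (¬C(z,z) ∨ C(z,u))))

∀z ∀p ∀x ∀v1 ∀u (¬K(z) ∧ (¬K(p) ∨ ¬C(x,p)) ∧ (¬C(v1,v1) ∨ C(v1,u)))

Eliminate → and ↔ using ¬ and ∨.
  ¬(¬¬(∃z K(z)) ∨ ¬(∀p ∀x (¬K(p) ∨ ¬C(x,p))) ∨ ¬(∀z ∀u (¬C(z,z) ∨ C(z,u))))
Move each ¬ inward, flipping quantifiers it crosses:
  (∀z ¬K(z)) ∧ (∀p ∀x (¬K(p) ∨ ¬C(x,p))) ∧ (∀z ∀u (¬C(z,z) ∨ C(z,u)))
Standardize variables apart so no two quantifiers bind the same name: z↦v1.
  (∀z ¬K(z)) ∧ (∀p ∀x (¬K(p) ∨ ¬C(x,p))) ∧ (∀v1 ∀u (¬C(v1,v1) ∨ C(v1,u)))
Extract every quantifier outward, since the variables are now distinct and don't occur free across branches:
  ∀z ∀p ∀x ∀v1 ∀u (¬K(z) ∧ (¬K(p) ∨ ¬C(x,p)) ∧ (¬C(v1,v1) ∨ C(v1,u)))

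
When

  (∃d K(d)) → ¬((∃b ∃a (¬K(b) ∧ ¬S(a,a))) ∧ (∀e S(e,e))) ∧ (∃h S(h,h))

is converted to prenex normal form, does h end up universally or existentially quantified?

Eliminate → and ↔ using ¬ and ∨.
  ¬(∃d K(d)) ∨ ¬((∃b ∃a (¬K(b) ∧ ¬S(a,a))) ∧ (∀e S(e,e))) ∧ (∃h S(h,h))
Push ¬ through the quantifiers and connectives to reach negation normal form:
  (∀d ¬K(d)) ∨ ((∀b ∀a (K(b) ∨ S(a,a))) ∨ (∃e ¬S(e,e))) ∧ (∃h S(h,h))
Extract every quantifier outward, since the variables are now distinct and don't occur free across branches:
  ∀d ∀b ∀a ∃e ∃h (¬K(d) ∨ (K(b) ∨ S(a,a) ∨ ¬S(e,e)) ∧ S(h,h))
The quantifier ∃h sits under an even number of negations (counting the antecedent side of each →), so it remains existential.

existential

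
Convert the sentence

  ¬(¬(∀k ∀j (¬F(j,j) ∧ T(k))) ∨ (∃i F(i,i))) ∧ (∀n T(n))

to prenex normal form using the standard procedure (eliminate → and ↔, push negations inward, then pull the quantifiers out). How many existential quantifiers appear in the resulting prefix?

Drive negations inward (¬∀x A ≡ ∃x ¬A, ¬∃x A ≡ ∀x ¬A, De Morgan for ∧/∨):
  (∀k ∀j (¬F(j,j) ∧ T(k))) ∧ (∀i ¬F(i,i)) ∧ (∀n T(n))
All bound variables are already distinct, so no renaming is needed.
Finally move all quantifiers to the prefix:
  ∀k ∀j ∀i ∀n (¬F(j,j) ∧ T(k) ∧ ¬F(i,i) ∧ T(n))
The prefix is ∀k ∀j ∀i ∀n: 4 universal, 0 existential.

0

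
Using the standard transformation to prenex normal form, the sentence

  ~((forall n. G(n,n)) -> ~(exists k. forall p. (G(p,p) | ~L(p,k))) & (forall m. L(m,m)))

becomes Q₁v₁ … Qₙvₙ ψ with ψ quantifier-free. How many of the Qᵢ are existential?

2

Eliminate → and ↔ using ¬ and ∨.
  ~(~(forall n. G(n,n)) | ~(exists k. forall p. (G(p,p) | ~L(p,k))) & (forall m. L(m,m)))
Move each ¬ inward, flipping quantifiers it crosses:
  (forall n. G(n,n)) & ((exists k. forall p. (G(p,p) | ~L(p,k))) | (exists m. ~L(m,m)))
All bound variables are already distinct, so no renaming is needed.
Finally move all quantifiers to the prefix:
  forall n. exists k. forall p. exists m. (G(n,n) & (G(p,p) | ~L(p,k) | ~L(m,m)))
The prefix is forall n exists k forall p exists m: 2 universal, 2 existential.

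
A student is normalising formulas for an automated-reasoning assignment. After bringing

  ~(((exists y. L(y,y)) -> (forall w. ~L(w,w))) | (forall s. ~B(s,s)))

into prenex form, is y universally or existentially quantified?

Eliminate → and ↔ using ¬ and ∨.
  ~(~(exists y. L(y,y)) | (forall w. ~L(w,w)) | (forall s. ~B(s,s)))
Push ¬ through the quantifiers and connectives to reach negation normal form:
  (exists y. L(y,y)) & (exists w. L(w,w)) & (exists s. B(s,s))
All bound variables are already distinct, so no renaming is needed.
Extract every quantifier outward, since the variables are now distinct and don't occur free across branches:
  exists y. exists w. exists s. (L(y,y) & L(w,w) & B(s,s))
The quantifier exists y sits under an even number of negations (counting the antecedent side of each →), so it remains existential.

existential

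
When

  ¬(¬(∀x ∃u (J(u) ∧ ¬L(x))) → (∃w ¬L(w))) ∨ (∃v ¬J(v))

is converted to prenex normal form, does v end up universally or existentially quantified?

existential

Eliminate → and ↔ using ¬ and ∨.
  ¬(¬¬(∀x ∃u (J(u) ∧ ¬L(x))) ∨ (∃w ¬L(w))) ∨ (∃v ¬J(v))
Move each ¬ inward, flipping quantifiers it crosses:
  (∃x ∀u (¬J(u) ∨ L(x))) ∧ (∀w L(w)) ∨ (∃v ¬J(v))
Extract every quantifier outward, since the variables are now distinct and don't occur free across branches:
  ∃x ∀u ∀w ∃v ((¬J(u) ∨ L(x)) ∧ L(w) ∨ ¬J(v))
The quantifier ∃v sits under an even number of negations (counting the antecedent side of each →), so it remains existential.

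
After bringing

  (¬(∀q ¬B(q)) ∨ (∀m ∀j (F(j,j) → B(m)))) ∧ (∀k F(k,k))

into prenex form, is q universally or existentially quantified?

existential

Rewrite implications/biconditionals: A → B as ¬A ∨ B.
  (¬(∀q ¬B(q)) ∨ (∀m ∀j (¬F(j,j) ∨ B(m)))) ∧ (∀k F(k,k))
Push ¬ through the quantifiers and connectives to reach negation normal form:
  ((∃q B(q)) ∨ (∀m ∀j (¬F(j,j) ∨ B(m)))) ∧ (∀k F(k,k))
Finally move all quantifiers to the prefix:
  ∃q ∀m ∀j ∀k ((B(q) ∨ ¬F(j,j) ∨ B(m)) ∧ F(k,k))
The quantifier ∀q sits under an odd number of negations (counting the antecedent side of each →), so it flips to ∃q.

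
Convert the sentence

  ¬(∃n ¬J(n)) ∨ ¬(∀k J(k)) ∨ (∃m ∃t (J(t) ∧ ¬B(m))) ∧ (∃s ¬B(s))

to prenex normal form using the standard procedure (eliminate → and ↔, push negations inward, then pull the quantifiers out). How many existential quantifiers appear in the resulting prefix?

4

Drive negations inward (¬∀x A ≡ ∃x ¬A, ¬∃x A ≡ ∀x ¬A, De Morgan for ∧/∨):
  (∀n J(n)) ∨ (∃k ¬J(k)) ∨ (∃m ∃t (J(t) ∧ ¬B(m))) ∧ (∃s ¬B(s))
Pull the quantifiers to the front (each side's bound variable is not free in the other side):
  ∀n ∃k ∃m ∃t ∃s (J(n) ∨ ¬J(k) ∨ J(t) ∧ ¬B(m) ∧ ¬B(s))
The prefix is ∀n ∃k ∃m ∃t ∃s: 1 universal, 4 existential.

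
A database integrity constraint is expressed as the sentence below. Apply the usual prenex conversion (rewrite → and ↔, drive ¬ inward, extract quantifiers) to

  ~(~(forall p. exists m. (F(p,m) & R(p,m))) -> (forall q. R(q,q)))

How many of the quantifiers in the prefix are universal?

First replace A → B with ¬A ∨ B.
  ~(~~(forall p. exists m. (F(p,m) & R(p,m))) | (forall q. R(q,q)))
Move each ¬ inward, flipping quantifiers it crosses:
  (exists p. forall m. (~F(p,m) | ~R(p,m))) & (exists q. ~R(q,q))
All bound variables are already distinct, so no renaming is needed.
Finally move all quantifiers to the prefix:
  exists p. forall m. exists q. ((~F(p,m) | ~R(p,m)) & ~R(q,q))
The prefix is exists p forall m exists q: 1 universal, 2 existential.

1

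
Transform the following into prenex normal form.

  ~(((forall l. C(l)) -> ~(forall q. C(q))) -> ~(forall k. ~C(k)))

exists l. exists q. forall k. ((~C(l) | ~C(q)) & ~C(k))

Eliminate → and ↔ using ¬ and ∨.
  ~(~(~(forall l. C(l)) | ~(forall q. C(q))) | ~(forall k. ~C(k)))
Move each ¬ inward, flipping quantifiers it crosses:
  ((exists l. ~C(l)) | (exists q. ~C(q))) & (forall k. ~C(k))
Pull the quantifiers to the front (each side's bound variable is not free in the other side):
  exists l. exists q. forall k. ((~C(l) | ~C(q)) & ~C(k))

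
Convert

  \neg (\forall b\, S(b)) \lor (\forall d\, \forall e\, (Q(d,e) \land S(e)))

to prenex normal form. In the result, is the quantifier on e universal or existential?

universal

Drive negations inward (¬∀x A ≡ ∃x ¬A, ¬∃x A ≡ ∀x ¬A, De Morgan for ∧/∨):
  (\exists b\, \neg S(b)) \lor (\forall d\, \forall e\, (Q(d,e) \land S(e)))
Extract every quantifier outward, since the variables are now distinct and don't occur free across branches:
  \exists b\, \forall d\, \forall e\, (\neg S(b) \lor Q(d,e) \land S(e))
The quantifier \forall e sits under an even number of negations, so it remains universal.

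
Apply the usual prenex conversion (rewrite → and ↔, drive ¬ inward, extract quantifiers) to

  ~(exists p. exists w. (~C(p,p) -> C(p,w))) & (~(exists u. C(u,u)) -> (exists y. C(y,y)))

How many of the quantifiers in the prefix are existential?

Rewrite implications/biconditionals: A → B as ¬A ∨ B.
  ~(exists p. exists w. (~~C(p,p) | C(p,w))) & (~~(exists u. C(u,u)) | (exists y. C(y,y)))
Drive negations inward (¬∀x A ≡ ∃x ¬A, ¬∃x A ≡ ∀x ¬A, De Morgan for ∧/∨):
  (forall p. forall w. (~C(p,p) & ~C(p,w))) & ((exists u. C(u,u)) | (exists y. C(y,y)))
All bound variables are already distinct, so no renaming is needed.
Pull the quantifiers to the front (each side's bound variable is not free in the other side):
  forall p. forall w. exists u. exists y. (~C(p,p) & ~C(p,w) & (C(u,u) | C(y,y)))
The prefix is forall p forall w exists u exists y: 2 universal, 2 existential.

2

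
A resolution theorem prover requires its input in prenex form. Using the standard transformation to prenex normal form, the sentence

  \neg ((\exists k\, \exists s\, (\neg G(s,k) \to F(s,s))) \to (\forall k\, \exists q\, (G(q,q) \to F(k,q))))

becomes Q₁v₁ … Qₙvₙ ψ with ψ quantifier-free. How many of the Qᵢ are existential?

3

Eliminate → and ↔ using ¬ and ∨.
  \neg (\neg (\exists k\, \exists s\, (\neg \neg G(s,k) \lor F(s,s))) \lor (\forall k\, \exists q\, (\neg G(q,q) \lor F(k,q))))
Push ¬ through the quantifiers and connectives to reach negation normal form:
  (\exists k\, \exists s\, (G(s,k) \lor F(s,s))) \land (\exists k\, \forall q\, (G(q,q) \land \neg F(k,q)))
Rename bound variables to avoid capture: k↦r.
  (\exists k\, \exists s\, (G(s,k) \lor F(s,s))) \land (\exists r\, \forall q\, (G(q,q) \land \neg F(r,q)))
Extract every quantifier outward, since the variables are now distinct and don't occur free across branches:
  \exists k\, \exists s\, \exists r\, \forall q\, ((G(s,k) \lor F(s,s)) \land G(q,q) \land \neg F(r,q))
The prefix is \exists k \exists s \exists r \forall q: 1 universal, 3 existential.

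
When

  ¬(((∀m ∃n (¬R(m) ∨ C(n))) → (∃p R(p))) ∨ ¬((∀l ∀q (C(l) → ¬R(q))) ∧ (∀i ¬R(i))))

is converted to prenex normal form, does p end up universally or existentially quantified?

universal

Eliminate → and ↔ using ¬ and ∨.
  ¬(¬(∀m ∃n (¬R(m) ∨ C(n))) ∨ (∃p R(p)) ∨ ¬((∀l ∀q (¬C(l) ∨ ¬R(q))) ∧ (∀i ¬R(i))))
Drive negations inward (¬∀x A ≡ ∃x ¬A, ¬∃x A ≡ ∀x ¬A, De Morgan for ∧/∨):
  (∀m ∃n (¬R(m) ∨ C(n))) ∧ (∀p ¬R(p)) ∧ (∀l ∀q (¬C(l) ∨ ¬R(q))) ∧ (∀i ¬R(i))
Extract every quantifier outward, since the variables are now distinct and don't occur free across branches:
  ∀m ∃n ∀p ∀l ∀q ∀i ((¬R(m) ∨ C(n)) ∧ ¬R(p) ∧ (¬C(l) ∨ ¬R(q)) ∧ ¬R(i))
The quantifier ∃p sits under an odd number of negations (counting the antecedent side of each →), so it flips to ∀p.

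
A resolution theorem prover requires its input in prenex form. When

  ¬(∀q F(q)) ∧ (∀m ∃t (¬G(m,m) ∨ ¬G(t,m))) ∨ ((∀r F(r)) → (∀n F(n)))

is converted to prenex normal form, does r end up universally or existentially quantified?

Eliminate → and ↔ using ¬ and ∨.
  ¬(∀q F(q)) ∧ (∀m ∃t (¬G(m,m) ∨ ¬G(t,m))) ∨ ¬(∀r F(r)) ∨ (∀n F(n))
Push ¬ through the quantifiers and connectives to reach negation normal form:
  (∃q ¬F(q)) ∧ (∀m ∃t (¬G(m,m) ∨ ¬G(t,m))) ∨ (∃r ¬F(r)) ∨ (∀n F(n))
All bound variables are already distinct, so no renaming is needed.
Finally move all quantifiers to the prefix:
  ∃q ∀m ∃t ∃r ∀n (¬F(q) ∧ (¬G(m,m) ∨ ¬G(t,m)) ∨ ¬F(r) ∨ F(n))
The quantifier ∀r sits under an odd number of negations (counting the antecedent side of each →), so it flips to ∃r.

existential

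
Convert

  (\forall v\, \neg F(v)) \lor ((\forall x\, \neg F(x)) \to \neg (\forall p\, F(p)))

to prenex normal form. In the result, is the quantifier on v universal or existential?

First replace A → B with ¬A ∨ B.
  (\forall v\, \neg F(v)) \lor \neg (\forall x\, \neg F(x)) \lor \neg (\forall p\, F(p))
Push ¬ through the quantifiers and connectives to reach negation normal form:
  (\forall v\, \neg F(v)) \lor (\exists x\, F(x)) \lor (\exists p\, \neg F(p))
Finally move all quantifiers to the prefix:
  \forall v\, \exists x\, \exists p\, (\neg F(v) \lor F(x) \lor \neg F(p))
The quantifier \forall v sits under an even number of negations (counting the antecedent side of each →), so it remains universal.

universal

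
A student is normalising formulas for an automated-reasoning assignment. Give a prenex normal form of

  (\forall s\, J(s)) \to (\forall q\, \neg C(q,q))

First replace A → B with ¬A ∨ B.
  \neg (\forall s\, J(s)) \lor (\forall q\, \neg C(q,q))
Drive negations inward (¬∀x A ≡ ∃x ¬A, ¬∃x A ≡ ∀x ¬A, De Morgan for ∧/∨):
  (\exists s\, \neg J(s)) \lor (\forall q\, \neg C(q,q))
All bound variables are already distinct, so no renaming is needed.
Finally move all quantifiers to the prefix:
  \exists s\, \forall q\, (\neg J(s) \lor \neg C(q,q))

\exists s\, \forall q\, (\neg J(s) \lor \neg C(q,q))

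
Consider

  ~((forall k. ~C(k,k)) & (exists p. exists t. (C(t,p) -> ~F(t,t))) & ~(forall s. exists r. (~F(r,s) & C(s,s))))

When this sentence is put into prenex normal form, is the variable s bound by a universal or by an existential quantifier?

Eliminate → and ↔ using ¬ and ∨.
  ~((forall k. ~C(k,k)) & (exists p. exists t. (~C(t,p) | ~F(t,t))) & ~(forall s. exists r. (~F(r,s) & C(s,s))))
Move each ¬ inward, flipping quantifiers it crosses:
  (exists k. C(k,k)) | (forall p. forall t. (C(t,p) & F(t,t))) | (forall s. exists r. (~F(r,s) & C(s,s)))
All bound variables are already distinct, so no renaming is needed.
Finally move all quantifiers to the prefix:
  exists k. forall p. forall t. forall s. exists r. (C(k,k) | C(t,p) & F(t,t) | ~F(r,s) & C(s,s))
The quantifier forall s sits under an even number of negations (counting the antecedent side of each →), so it remains universal.

universal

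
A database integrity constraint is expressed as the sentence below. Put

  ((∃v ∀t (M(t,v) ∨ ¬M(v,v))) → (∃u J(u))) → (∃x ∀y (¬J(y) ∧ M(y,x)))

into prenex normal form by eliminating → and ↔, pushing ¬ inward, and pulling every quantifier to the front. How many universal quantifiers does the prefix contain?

Eliminate → and ↔ using ¬ and ∨.
  ¬(¬(∃v ∀t (M(t,v) ∨ ¬M(v,v))) ∨ (∃u J(u))) ∨ (∃x ∀y (¬J(y) ∧ M(y,x)))
Move each ¬ inward, flipping quantifiers it crosses:
  (∃v ∀t (M(t,v) ∨ ¬M(v,v))) ∧ (∀u ¬J(u)) ∨ (∃x ∀y (¬J(y) ∧ M(y,x)))
Extract every quantifier outward, since the variables are now distinct and don't occur free across branches:
  ∃v ∀t ∀u ∃x ∀y ((M(t,v) ∨ ¬M(v,v)) ∧ ¬J(u) ∨ ¬J(y) ∧ M(y,x))
The prefix is ∃v ∀t ∀u ∃x ∀y: 3 universal, 2 existential.

3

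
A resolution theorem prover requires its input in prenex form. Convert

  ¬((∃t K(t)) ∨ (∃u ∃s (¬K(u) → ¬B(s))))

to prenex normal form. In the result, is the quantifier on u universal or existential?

universal

Rewrite implications/biconditionals: A → B as ¬A ∨ B.
  ¬((∃t K(t)) ∨ (∃u ∃s (¬¬K(u) ∨ ¬B(s))))
Push ¬ through the quantifiers and connectives to reach negation normal form:
  (∀t ¬K(t)) ∧ (∀u ∀s (¬K(u) ∧ B(s)))
All bound variables are already distinct, so no renaming is needed.
Finally move all quantifiers to the prefix:
  ∀t ∀u ∀s (¬K(t) ∧ ¬K(u) ∧ B(s))
The quantifier ∃u sits under an odd number of negations (counting the antecedent side of each →), so it flips to ∀u.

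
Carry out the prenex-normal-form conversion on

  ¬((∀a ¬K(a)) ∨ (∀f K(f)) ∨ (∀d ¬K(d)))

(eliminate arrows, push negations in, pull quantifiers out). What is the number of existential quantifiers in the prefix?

3

Drive negations inward (¬∀x A ≡ ∃x ¬A, ¬∃x A ≡ ∀x ¬A, De Morgan for ∧/∨):
  (∃a K(a)) ∧ (∃f ¬K(f)) ∧ (∃d K(d))
All bound variables are already distinct, so no renaming is needed.
Extract every quantifier outward, since the variables are now distinct and don't occur free across branches:
  ∃a ∃f ∃d (K(a) ∧ ¬K(f) ∧ K(d))
The prefix is ∃a ∃f ∃d: 0 universal, 3 existential.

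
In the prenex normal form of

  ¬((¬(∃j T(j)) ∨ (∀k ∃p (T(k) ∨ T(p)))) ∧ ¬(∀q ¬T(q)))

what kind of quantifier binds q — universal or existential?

Move each ¬ inward, flipping quantifiers it crosses:
  (∃j T(j)) ∧ (∃k ∀p (¬T(k) ∧ ¬T(p))) ∨ (∀q ¬T(q))
All bound variables are already distinct, so no renaming is needed.
Extract every quantifier outward, since the variables are now distinct and don't occur free across branches:
  ∃j ∃k ∀p ∀q (T(j) ∧ ¬T(k) ∧ ¬T(p) ∨ ¬T(q))
The quantifier ∀q sits under an even number of negations, so it remains universal.

universal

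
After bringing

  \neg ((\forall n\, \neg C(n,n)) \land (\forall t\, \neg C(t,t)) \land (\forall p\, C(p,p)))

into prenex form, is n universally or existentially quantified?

existential

Push ¬ through the quantifiers and connectives to reach negation normal form:
  (\exists n\, C(n,n)) \lor (\exists t\, C(t,t)) \lor (\exists p\, \neg C(p,p))
All bound variables are already distinct, so no renaming is needed.
Finally move all quantifiers to the prefix:
  \exists n\, \exists t\, \exists p\, (C(n,n) \lor C(t,t) \lor \neg C(p,p))
The quantifier \forall n sits under an odd number of negations, so it flips to \exists n.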